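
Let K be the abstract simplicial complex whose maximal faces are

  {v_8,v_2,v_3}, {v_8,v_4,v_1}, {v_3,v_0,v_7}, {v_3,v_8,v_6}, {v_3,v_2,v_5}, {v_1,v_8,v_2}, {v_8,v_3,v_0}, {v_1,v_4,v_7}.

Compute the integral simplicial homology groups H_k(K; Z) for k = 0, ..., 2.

H_0 = Z,  H_1 = Z,  H_2 = 0.

Take the total order v_0 < v_1 < v_2 < v_3 < v_4 < v_5 < v_6 < v_7 < v_8 on the vertex set. Then K (dimension 2) consists of the simplices:

  0-simplices (9): [v_0], [v_1], [v_2], [v_3], [v_4], [v_5], [v_6], [v_7], [v_8]
  1-simplices (17): (17 of them)
  2-simplices (8): [v_0,v_3,v_7], [v_0,v_3,v_8], [v_1,v_2,v_8], [v_1,v_4,v_7], [v_1,v_4,v_8], [v_2,v_3,v_5], [v_2,v_3,v_8], [v_3,v_6,v_8]

Hence C_0 ≅ Z^9, C_1 ≅ Z^17, C_2 ≅ Z^8.

The boundary map ∂_1: C_1 → C_0 sends each edge [p,q] (with p < q) to q − p.
This gives a 9×17 integer matrix of rank 8; reducing to Smith normal form yields diagonal entries (1,1,1,1,1,1,1,1).

∂_2: C_2 → C_1 maps a triangle to the signed sum of its edges. For instance
  ∂[v_3,v_6,v_8] = [v_6,v_8] − [v_3,v_8] + [v_3,v_6],
  ∂[v_0,v_3,v_7] = [v_3,v_7] − [v_0,v_7] + [v_0,v_3].
The 17×8 boundary matrix has rank 8 and Smith normal form diag(1,1,1,1,1,1,1,1).

Computing H_k = (kernel of ∂_k) / (image of ∂_{k+1}):

  H_0: rank C_0 − rank ∂_1 = 9 − 8 = 1, and the invariant factors of ∂_1 are all 1, so H_0 = Z.
  H_1: rank ker ∂_1 − rank ∂_2 = (17 − 8) − 8 = 1, and the invariant factors of ∂_2 are all 1, so H_1 = Z.
  H_2: rank ker ∂_2 − rank ∂_3 = (8 − 8) − 0 = 0, and there is no ∂_3, so H_2 = 0.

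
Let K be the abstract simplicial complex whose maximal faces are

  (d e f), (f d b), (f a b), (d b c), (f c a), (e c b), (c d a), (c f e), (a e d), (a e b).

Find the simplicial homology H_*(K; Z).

We work with the vertex ordering a < b < c < d < e < f. The simplices of K, each written with vertices in increasing order, are:

  0-simplices (6): a, b, c, d, e, f
  1-simplices (15): ab, ac, ad, ae, af, bc, bd, be, bf, cd, ce, cf, de, df, ef
  2-simplices (10): abe, abf, acd, acf, ade, bcd, bce, bdf, cef, def

so the chain groups are C_0 ≅ Z^6, C_1 ≅ Z^15, C_2 ≅ Z^10.

The boundary map ∂_1: C_1 → C_0 maps an edge to its endpoints' difference, ∂[p,q] = q − p. For instance
  ∂ab = b − a.
As a 6×15 matrix over Z this has rank 5, with invariant factors (1,1,1,1,1).

The boundary map ∂_2: C_2 → C_1 acts by ∂[p,q,r] = [q,r] − [p,r] + [p,q]. For instance
  ∂abe = be − ae + ab,
  ∂bce = ce − be + bc.
The 15×10 boundary matrix has rank 10 and Smith normal form diag(1,1,1,1,1,1,1,1,1,2).

Now H_k = ker ∂_k / im ∂_{k+1}, so:

  H_0: rank C_0 − rank ∂_1 = 6 − 5 = 1, and the invariant factors of ∂_1 are all 1, so H_0 ≅ Z.
  H_1: rank ker ∂_1 − rank ∂_2 = (15 − 5) − 10 = 0, and ∂_2 has invariant factor 2 > 1, so H_1 ≅ Z_2.
  H_2: rank ker ∂_2 − rank ∂_3 = (10 − 10) − 0 = 0, and there is no ∂_3, so H_2 ≅ 0.

H_0 ≅ Z,  H_1 ≅ Z_2,  H_2 = 0.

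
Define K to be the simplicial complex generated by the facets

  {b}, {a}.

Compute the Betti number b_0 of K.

b_0 = 2.

K has 2 vertices.
rank ∂_0 = 0, rank ∂_1 = 0 ⇒ b_0 = 2 − 0 − 0 = 2. So H_0 = Z^2.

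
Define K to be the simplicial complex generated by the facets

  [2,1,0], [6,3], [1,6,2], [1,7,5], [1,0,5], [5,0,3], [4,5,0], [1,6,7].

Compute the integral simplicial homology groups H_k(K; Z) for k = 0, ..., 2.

H_0 ≅ Z,  H_1 ≅ Z,  H_2 = 0.

Order the vertices as 0 < 1 < 2 < 3 < 4 < 5 < 6 < 7. Listing each simplex with vertices in this order, K has dimension 2 with simplices:

  0-simplices (8): [0], [1], [2], [3], [4], [5], [6], [7]
  1-simplices (15): [0,1], [0,2], [0,3], [0,4], [0,5], [1,2], [1,5], [1,6], [1,7], [2,6], [3,5], [3,6], [4,5], [5,7], [6,7]
  2-simplices (7): [0,1,2], [0,1,5], [0,3,5], [0,4,5], [1,2,6], [1,5,7], [1,6,7]

so the chain groups are C_0 ≅ Z^8, C_1 ≅ Z^15, C_2 ≅ Z^7.

∂_1: C_1 → C_0 sends each edge [p,q] (with p < q) to q − p. For instance
  ∂[1,6] = [6] − [1].
The resulting 8×15 matrix has rank 7, and its Smith normal form has invariant factors (1,1,1,1,1,1,1).

Boundary ∂_2: C_2 → C_1 sends each 2-simplex [p,q,r] to [q,r] − [p,r] + [p,q]. For instance
  ∂[0,1,2] = [1,2] − [0,2] + [0,1],
  ∂[0,3,5] = [3,5] − [0,5] + [0,3].
The resulting 15×7 matrix has rank 7, and its Smith normal form has invariant factors (1,1,1,1,1,1,1).

Now H_k = ker ∂_k / im ∂_{k+1}, so:

  H_0: rank C_0 − rank ∂_1 = 8 − 7 = 1, and the invariant factors of ∂_1 are all 1, so H_0 ≅ Z.
  H_1: rank ker ∂_1 − rank ∂_2 = (15 − 7) − 7 = 1, and the invariant factors of ∂_2 are all 1, so H_1 ≅ Z.
  H_2: rank ker ∂_2 − rank ∂_3 = (7 − 7) − 0 = 0, and there is no ∂_3, so H_2 ≅ 0.

As a check, the Euler characteristic is 8 − 15 + 7 = 0, which agrees with 1 − 1 + 0 = 0.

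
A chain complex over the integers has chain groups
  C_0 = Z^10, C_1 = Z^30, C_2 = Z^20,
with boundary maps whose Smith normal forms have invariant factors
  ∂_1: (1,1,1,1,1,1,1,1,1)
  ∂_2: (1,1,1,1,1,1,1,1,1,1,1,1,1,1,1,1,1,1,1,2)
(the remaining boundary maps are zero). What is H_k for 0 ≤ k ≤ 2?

H_0: b_0 = 10 − 0 − 9 = 1; torsion from ∂_1 factors > 1: none. So H_0 ≅ Z.
H_1: b_1 = 30 − 9 − 20 = 1; torsion from ∂_2 factors > 1: [2]. So H_1 ≅ Z ⊕ Z_2.
H_2: b_2 = 20 − 20 − 0 = 0; torsion from ∂_3 factors > 1: none. So H_2 ≅ 0.

H_0 ≅ Z,  H_1 ≅ Z ⊕ Z_2,  H_2 = 0.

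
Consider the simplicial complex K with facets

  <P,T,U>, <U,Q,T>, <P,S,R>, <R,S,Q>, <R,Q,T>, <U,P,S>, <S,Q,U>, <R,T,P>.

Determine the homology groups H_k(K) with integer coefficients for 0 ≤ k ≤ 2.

H_0 = Z,  H_1 = 0,  H_2 = Z.

K has 6 vertices, 12 edges, 8 triangles.
rank ∂_0 = 0, rank ∂_1 = 5 ⇒ b_0 = 6 − 0 − 5 = 1; all invariant factors of ∂_1 are 1 so no torsion. So H_0 = Z.
rank ∂_1 = 5, rank ∂_2 = 7 ⇒ b_1 = 12 − 5 − 7 = 0; all invariant factors of ∂_2 are 1 so no torsion. So H_1 = 0.
rank ∂_2 = 7, rank ∂_3 = 0 ⇒ b_2 = 8 − 7 − 0 = 1. So H_2 = Z.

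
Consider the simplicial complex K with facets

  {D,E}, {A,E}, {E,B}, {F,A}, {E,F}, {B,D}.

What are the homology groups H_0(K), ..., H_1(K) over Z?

We work with the vertex ordering A < B < D < E < F. The simplices of K, each written with vertices in increasing order, are:

  0-simplices (5): A, B, D, E, F
  1-simplices (6): AE, AF, BD, BE, DE, EF

so the chain groups are C_0 ≅ Z^5, C_1 ≅ Z^6.

∂_1: C_1 → C_0 sends each edge [p,q] (with p < q) to q − p. For instance
  ∂AF = F − A.
As a 5×6 matrix over Z this has rank 4, with invariant factors (1,1,1,1).

From H_k ≅ ker(∂_k) / im(∂_{k+1}) we obtain:

  H_0: rank C_0 − rank ∂_1 = 5 − 4 = 1, and the invariant factors of ∂_1 are all 1, so H_0 ≅ Z.
  H_1: rank ker ∂_1 − rank ∂_2 = (6 − 4) − 0 = 2, and there is no ∂_2, so H_1 ≅ Z^2.

H_0 ≅ Z,  H_1 ≅ Z^2.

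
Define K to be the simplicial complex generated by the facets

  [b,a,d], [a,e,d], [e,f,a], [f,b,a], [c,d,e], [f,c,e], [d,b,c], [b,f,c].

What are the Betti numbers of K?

b_0 = 1, b_1 = 0, b_2 = 1.

Take the total order a < b < c < d < e < f on the vertex set. Then K (dimension 2) consists of the simplices:

  0-simplices (6): a, b, c, d, e, f
  1-simplices (12): ab, ad, ae, af, bc, bd, bf, cd, ce, cf, de, ef
  2-simplices (8): abd, abf, ade, aef, bcd, bcf, cde, cef

giving chain groups C_0 ≅ Z^6, C_1 ≅ Z^12, C_2 ≅ Z^8.

The boundary map ∂_1: C_1 → C_0 sends each edge [p,q] (with p < q) to q − p. For instance
  ∂ab = b − a.
As a 6×12 matrix over Z this has rank 5, with invariant factors (1,1,1,1,1).

The boundary map ∂_2: C_2 → C_1 maps a triangle to the signed sum of its edges. For instance
  ∂cde = de − ce + cd,
  ∂bcf = cf − bf + bc.
This gives a 12×8 integer matrix of rank 7; reducing to Smith normal form yields diagonal entries (1,1,1,1,1,1,1).

From H_k ≅ ker(∂_k) / im(∂_{k+1}) we obtain:

  H_0: rank C_0 − rank ∂_1 = 6 − 5 = 1, and the invariant factors of ∂_1 are all 1, so H_0 ≅ Z.
  H_1: rank ker ∂_1 − rank ∂_2 = (12 − 5) − 7 = 0, and the invariant factors of ∂_2 are all 1, so H_1 ≅ 0.
  H_2: rank ker ∂_2 − rank ∂_3 = (8 − 7) − 0 = 1, and there is no ∂_3, so H_2 ≅ Z.

Hence the Betti numbers are b_0 = 1, b_1 = 0, b_2 = 1.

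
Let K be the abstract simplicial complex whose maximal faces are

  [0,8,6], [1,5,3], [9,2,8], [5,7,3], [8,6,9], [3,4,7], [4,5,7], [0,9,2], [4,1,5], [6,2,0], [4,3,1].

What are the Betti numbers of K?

Take the total order 0 < 1 < 2 < 3 < 4 < 5 < 6 < 7 < 8 < 9 on the vertex set. Then K (dimension 2) consists of the simplices:

  0-simplices (10): [0], [1], [2], [3], [4], [5], [6], [7], [8], [9]
  1-simplices (19): [0,2], [0,6], [0,8], [0,9], [1,3], [1,4], [1,5], [2,6], [2,8], [2,9], [3,4], [3,5], [3,7], [4,5], [4,7], [5,7], [6,8], [6,9], [8,9]
  2-simplices (11): [0,2,6], [0,2,9], [0,6,8], [1,3,4], [1,3,5], [1,4,5], [2,8,9], [3,4,7], [3,5,7], [4,5,7], [6,8,9]

giving chain groups C_0 ≅ Z^10, C_1 ≅ Z^19, C_2 ≅ Z^11.

Boundary ∂_1: C_1 → C_0 sends each edge [p,q] (with p < q) to q − p. For instance
  ∂[3,5] = [5] − [3].
This gives a 10×19 integer matrix of rank 8; reducing to Smith normal form yields diagonal entries (1,1,1,1,1,1,1,1).

The boundary map ∂_2: C_2 → C_1 acts by ∂[p,q,r] = [q,r] − [p,r] + [p,q]. For instance
  ∂[2,8,9] = [8,9] − [2,9] + [2,8],
  ∂[0,6,8] = [6,8] − [0,8] + [0,6].
The 19×11 boundary matrix has rank 10 and Smith normal form diag(1,1,1,1,1,1,1,1,1,1).

From H_k ≅ ker(∂_k) / im(∂_{k+1}) we obtain:

  H_0: rank C_0 − rank ∂_1 = 10 − 8 = 2, and the invariant factors of ∂_1 are all 1, so H_0 ≅ Z^2.
  H_1: rank ker ∂_1 − rank ∂_2 = (19 − 8) − 10 = 1, and the invariant factors of ∂_2 are all 1, so H_1 ≅ Z.
  H_2: rank ker ∂_2 − rank ∂_3 = (11 − 10) − 0 = 1, and there is no ∂_3, so H_2 ≅ Z.

(K is a triangulation of the disjoint union of the Möbius band and the 2-sphere S^2.)

Hence the Betti numbers are b_0 = 2, b_1 = 1, b_2 = 1.

b_0 = 2, b_1 = 1, b_2 = 1.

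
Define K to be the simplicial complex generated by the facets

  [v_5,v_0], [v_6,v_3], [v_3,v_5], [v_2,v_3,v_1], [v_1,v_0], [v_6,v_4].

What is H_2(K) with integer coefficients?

Order the vertices as v_0 < v_1 < v_2 < v_3 < v_4 < v_5 < v_6. Listing each simplex with vertices in this order, K has dimension 2 with simplices:

  0-simplices (7): [v_0], [v_1], [v_2], [v_3], [v_4], [v_5], [v_6]
  1-simplices (8): [v_0,v_1], [v_0,v_5], [v_1,v_2], [v_1,v_3], [v_2,v_3], [v_3,v_5], [v_3,v_6], [v_4,v_6]
  2-simplices (1): [v_1,v_2,v_3]

giving chain groups C_0 ≅ Z^7, C_1 ≅ Z^8, C_2 ≅ Z^1.

∂_1: C_1 → C_0 sends each edge [p,q] (with p < q) to q − p. For instance
  ∂[v_0,v_1] = [v_1] − [v_0].
This gives a 7×8 integer matrix of rank 6; reducing to Smith normal form yields diagonal entries (1,1,1,1,1,1).

Boundary ∂_2: C_2 → C_1 maps a triangle to the signed sum of its edges. For instance
  ∂[v_1,v_2,v_3] = [v_2,v_3] − [v_1,v_3] + [v_1,v_2].
The 8×1 boundary matrix has rank 1 and Smith normal form diag(1).

Computing H_k = (kernel of ∂_k) / (image of ∂_{k+1}):

  H_2: rank ker ∂_2 − rank ∂_3 = (1 − 1) − 0 = 0, and there is no ∂_3, so H_2 ≅ 0.

H_2 ≅ 0.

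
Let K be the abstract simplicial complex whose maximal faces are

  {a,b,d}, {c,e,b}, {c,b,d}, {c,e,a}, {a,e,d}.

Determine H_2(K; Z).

Take the total order a < b < c < d < e on the vertex set. Then K (dimension 2) consists of the simplices:

  0-simplices (5): a, b, c, d, e
  1-simplices (10): ab, ac, ad, ae, bc, bd, be, cd, ce, de
  2-simplices (5): abd, ace, ade, bcd, bce

so the chain groups are C_0 ≅ Z^5, C_1 ≅ Z^10, C_2 ≅ Z^5.

∂_1: C_1 → C_0 maps an edge to its endpoints' difference, ∂[p,q] = q − p.
The 5×10 boundary matrix has rank 4 and Smith normal form diag(1,1,1,1).

Boundary ∂_2: C_2 → C_1 acts by ∂[p,q,r] = [q,r] − [p,r] + [p,q]. For instance
  ∂ace = ce − ae + ac,
  ∂abd = bd − ad + ab.
This gives a 10×5 integer matrix of rank 5; reducing to Smith normal form yields diagonal entries (1,1,1,1,1).

Computing H_k = (kernel of ∂_k) / (image of ∂_{k+1}):

  H_2: rank ker ∂_2 − rank ∂_3 = (5 − 5) − 0 = 0, and there is no ∂_3, so H_2 = 0.

(K is a triangulation of the Möbius band.)

H_2 = 0.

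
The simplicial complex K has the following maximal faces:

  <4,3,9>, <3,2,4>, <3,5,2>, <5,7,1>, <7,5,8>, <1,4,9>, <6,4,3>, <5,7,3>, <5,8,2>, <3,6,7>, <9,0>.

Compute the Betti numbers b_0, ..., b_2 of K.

Order the vertices as 0 < 1 < 2 < 3 < 4 < 5 < 6 < 7 < 8 < 9. Listing each simplex with vertices in this order, K has dimension 2 with simplices:

  0-simplices (10): [0], [1], [2], [3], [4], [5], [6], [7], [8], [9]
  1-simplices (20): [0,9], [1,4], [1,5], [1,7], [1,9], [2,3], [2,4], [2,5], [2,8], [3,4], [3,5], [3,6], [3,7], [3,9], [4,6], [4,9], [5,7], [5,8], [6,7], [7,8]
  2-simplices (10): [1,4,9], [1,5,7], [2,3,4], [2,3,5], [2,5,8], [3,4,6], [3,4,9], [3,5,7], [3,6,7], [5,7,8]

so the chain groups are C_0 ≅ Z^10, C_1 ≅ Z^20, C_2 ≅ Z^10.

∂_1: C_1 → C_0 is given by ∂[p,q] = [q] − [p]. For instance
  ∂[2,4] = [4] − [2].
The 10×20 boundary matrix has rank 9 and Smith normal form diag(1,1,1,1,1,1,1,1,1).

∂_2: C_2 → C_1 maps a triangle to the signed sum of its edges. For instance
  ∂[3,4,9] = [4,9] − [3,9] + [3,4],
  ∂[2,3,5] = [3,5] − [2,5] + [2,3].
The resulting 20×10 matrix has rank 10, and its Smith normal form has invariant factors (1,1,1,1,1,1,1,1,1,1).

Reading off H_k = ker ∂_k / im ∂_{k+1}:

  H_0: rank C_0 − rank ∂_1 = 10 − 9 = 1, and the invariant factors of ∂_1 are all 1, so H_0 ≅ Z.
  H_1: rank ker ∂_1 − rank ∂_2 = (20 − 9) − 10 = 1, and the invariant factors of ∂_2 are all 1, so H_1 ≅ Z.
  H_2: rank ker ∂_2 − rank ∂_3 = (10 − 10) − 0 = 0, and there is no ∂_3, so H_2 ≅ 0.

As a check, the Euler characteristic is 10 − 20 + 10 = 0, which agrees with 1 − 1 + 0 = 0.

Hence the Betti numbers are b_0 = 1, b_1 = 1, b_2 = 0.

b_0 = 1, b_1 = 1, b_2 = 0.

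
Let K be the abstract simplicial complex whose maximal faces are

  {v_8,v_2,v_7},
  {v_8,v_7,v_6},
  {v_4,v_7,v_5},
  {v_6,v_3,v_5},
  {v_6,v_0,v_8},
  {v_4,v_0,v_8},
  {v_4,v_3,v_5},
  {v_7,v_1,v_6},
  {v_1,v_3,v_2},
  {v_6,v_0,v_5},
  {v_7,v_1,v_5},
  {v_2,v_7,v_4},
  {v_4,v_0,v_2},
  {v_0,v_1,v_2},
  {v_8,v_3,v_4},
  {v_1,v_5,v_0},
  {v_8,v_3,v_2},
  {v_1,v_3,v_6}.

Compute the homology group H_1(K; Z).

H_1 ≅ Z ⊕ Z/2.

K has 9 vertices, 27 edges, 18 triangles.
rank ∂_1 = 8, rank ∂_2 = 18 ⇒ b_1 = 27 − 8 − 18 = 1; ∂_2 has invariant factor(s) [2] giving torsion. So H_1 = Z ⊕ Z/2.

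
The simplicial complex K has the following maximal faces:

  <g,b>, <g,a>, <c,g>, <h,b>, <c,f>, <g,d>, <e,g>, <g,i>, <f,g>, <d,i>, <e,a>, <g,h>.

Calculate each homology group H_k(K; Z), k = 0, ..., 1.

We work with the vertex ordering a < b < c < d < e < f < g < h < i. The simplices of K, each written with vertices in increasing order, are:

  0-simplices (9): a, b, c, d, e, f, g, h, i
  1-simplices (12): ae, ag, bg, bh, cf, cg, dg, di, eg, fg, gh, gi

so the chain groups are C_0 ≅ Z^9, C_1 ≅ Z^12.

∂_1: C_1 → C_0 maps an edge to its endpoints' difference, ∂[p,q] = q − p.
As a 9×12 matrix over Z this has rank 8, with invariant factors (1,1,1,1,1,1,1,1).

From H_k ≅ ker(∂_k) / im(∂_{k+1}) we obtain:

  H_0: rank C_0 − rank ∂_1 = 9 − 8 = 1, and the invariant factors of ∂_1 are all 1, so H_0 ≅ Z.
  H_1: rank ker ∂_1 − rank ∂_2 = (12 − 8) − 0 = 4, and there is no ∂_2, so H_1 ≅ Z^4.

H_0 ≅ Z,  H_1 ≅ Z^4.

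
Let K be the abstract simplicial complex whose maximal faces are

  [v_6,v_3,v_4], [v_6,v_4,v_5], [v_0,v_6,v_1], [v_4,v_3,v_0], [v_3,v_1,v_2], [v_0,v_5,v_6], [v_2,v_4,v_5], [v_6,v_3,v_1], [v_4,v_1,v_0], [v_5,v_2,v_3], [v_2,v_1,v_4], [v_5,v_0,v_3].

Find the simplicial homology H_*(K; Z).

H_0 ≅ Z,  H_1 ≅ Z/2Z,  H_2 = 0.

We work with the vertex ordering v_0 < v_1 < v_2 < v_3 < v_4 < v_5 < v_6. The simplices of K, each written with vertices in increasing order, are:

  0-simplices (7): [v_0], [v_1], [v_2], [v_3], [v_4], [v_5], [v_6]
  1-simplices (18): (18 of them)
  2-simplices (12): (12 of them)

giving chain groups C_0 ≅ Z^7, C_1 ≅ Z^18, C_2 ≅ Z^12.

Boundary ∂_1: C_1 → C_0 sends each edge [p,q] (with p < q) to q − p.
The resulting 7×18 matrix has rank 6, and its Smith normal form has invariant factors (1,1,1,1,1,1).

The boundary map ∂_2: C_2 → C_1 sends each 2-simplex [p,q,r] to [q,r] − [p,r] + [p,q]. For instance
  ∂[v_4,v_5,v_6] = [v_5,v_6] − [v_4,v_6] + [v_4,v_5],
  ∂[v_0,v_3,v_4] = [v_3,v_4] − [v_0,v_4] + [v_0,v_3].
As a 18×12 matrix over Z this has rank 12, with invariant factors (1,1,1,1,1,1,1,1,1,1,1,2).

Reading off H_k = ker ∂_k / im ∂_{k+1}:

  H_0: rank C_0 − rank ∂_1 = 7 − 6 = 1, and the invariant factors of ∂_1 are all 1, so H_0 ≅ Z.
  H_1: rank ker ∂_1 − rank ∂_2 = (18 − 6) − 12 = 0, and ∂_2 has invariant factor 2 > 1, so H_1 ≅ Z/2Z.
  H_2: rank ker ∂_2 − rank ∂_3 = (12 − 12) − 0 = 0, and there is no ∂_3, so H_2 ≅ 0.

(K is a triangulation of the real projective plane RP^2.)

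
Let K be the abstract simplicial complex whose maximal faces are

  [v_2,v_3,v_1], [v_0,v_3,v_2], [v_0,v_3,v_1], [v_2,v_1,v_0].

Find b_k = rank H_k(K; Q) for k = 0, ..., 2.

We work with the vertex ordering v_0 < v_1 < v_2 < v_3. The simplices of K, each written with vertices in increasing order, are:

  0-simplices (4): [v_0], [v_1], [v_2], [v_3]
  1-simplices (6): [v_0,v_1], [v_0,v_2], [v_0,v_3], [v_1,v_2], [v_1,v_3], [v_2,v_3]
  2-simplices (4): [v_0,v_1,v_2], [v_0,v_1,v_3], [v_0,v_2,v_3], [v_1,v_2,v_3]

giving chain groups C_0 ≅ Z^4, C_1 ≅ Z^6, C_2 ≅ Z^4.

Boundary ∂_1: C_1 → C_0 sends each edge [p,q] (with p < q) to q − p. For instance
  ∂[v_1,v_3] = [v_3] − [v_1].
This gives a 4×6 integer matrix of rank 3; reducing to Smith normal form yields diagonal entries (1,1,1).

The boundary map ∂_2: C_2 → C_1 maps a triangle to the signed sum of its edges. For instance
  ∂[v_1,v_2,v_3] = [v_2,v_3] − [v_1,v_3] + [v_1,v_2],
  ∂[v_0,v_1,v_2] = [v_1,v_2] − [v_0,v_2] + [v_0,v_1].
As a 6×4 matrix over Z this has rank 3, with invariant factors (1,1,1).

Computing H_k = (kernel of ∂_k) / (image of ∂_{k+1}):

  H_0: rank C_0 − rank ∂_1 = 4 − 3 = 1, and the invariant factors of ∂_1 are all 1, so H_0 ≅ Z.
  H_1: rank ker ∂_1 − rank ∂_2 = (6 − 3) − 3 = 0, and the invariant factors of ∂_2 are all 1, so H_1 ≅ 0.
  H_2: rank ker ∂_2 − rank ∂_3 = (4 − 3) − 0 = 1, and there is no ∂_3, so H_2 ≅ Z.

As a check, the Euler characteristic is 4 − 6 + 4 = 2, which agrees with 1 − 0 + 1 = 2.

Hence the Betti numbers are b_0 = 1, b_1 = 0, b_2 = 1.

b_0 = 1, b_1 = 0, b_2 = 1.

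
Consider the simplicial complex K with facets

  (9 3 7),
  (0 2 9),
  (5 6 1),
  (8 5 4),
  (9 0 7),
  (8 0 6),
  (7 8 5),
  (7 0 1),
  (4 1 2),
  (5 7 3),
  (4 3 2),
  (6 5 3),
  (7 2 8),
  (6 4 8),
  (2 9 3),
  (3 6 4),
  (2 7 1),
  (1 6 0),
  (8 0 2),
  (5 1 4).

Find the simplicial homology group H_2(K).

H_2 ≅ 0.

We work with the vertex ordering 0 < 1 < 2 < 3 < 4 < 5 < 6 < 7 < 8 < 9. The simplices of K, each written with vertices in increasing order, are:

  0-simplices (10): [0], [1], [2], [3], [4], [5], [6], [7], [8], [9]
  1-simplices (30): (30 of them)
  2-simplices (20): (20 of them)

giving chain groups C_0 ≅ Z^10, C_1 ≅ Z^30, C_2 ≅ Z^20.

The boundary map ∂_1: C_1 → C_0 is given by ∂[p,q] = [q] − [p].
As a 10×30 matrix over Z this has rank 9, with invariant factors (1,1,1,1,1,1,1,1,1).

∂_2: C_2 → C_1 maps a triangle to the signed sum of its edges. For instance
  ∂[1,2,7] = [2,7] − [1,7] + [1,2],
  ∂[3,5,7] = [5,7] − [3,7] + [3,5].
The 30×20 boundary matrix has rank 20 and Smith normal form diag(1,1,1,1,1,1,1,1,1,1,1,1,1,1,1,1,1,1,1,2).

From H_k ≅ ker(∂_k) / im(∂_{k+1}) we obtain:

  H_2: rank ker ∂_2 − rank ∂_3 = (20 − 20) − 0 = 0, and there is no ∂_3, so H_2 ≅ 0.

(K is a triangulation of the Klein bottle.)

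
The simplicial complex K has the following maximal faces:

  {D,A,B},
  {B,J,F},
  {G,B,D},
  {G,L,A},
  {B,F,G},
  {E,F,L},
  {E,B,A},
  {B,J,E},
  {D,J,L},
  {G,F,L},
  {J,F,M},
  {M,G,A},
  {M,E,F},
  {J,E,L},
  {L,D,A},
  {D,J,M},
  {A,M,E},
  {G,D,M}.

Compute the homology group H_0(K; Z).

Order the vertices as A < B < D < E < F < G < J < L < M. Listing each simplex with vertices in this order, K has dimension 2 with simplices:

  0-simplices (9): A, B, D, E, F, G, J, L, M
  1-simplices (27): AB, AD, AE, AG, AL, AM, BD, BE, BF, BG, BJ, DG, DJ, DL, DM, EF, EJ, EL, EM, FG, FJ, FL, FM, GL, GM, JL, JM
  2-simplices (18): ABD, ABE, ADL, AEM, AGL, AGM, BDG, BEJ, BFG, BFJ, DGM, DJL, DJM, EFL, EFM, EJL, FGL, FJM

so the chain groups are C_0 ≅ Z^9, C_1 ≅ Z^27, C_2 ≅ Z^18.

The boundary map ∂_1: C_1 → C_0 is given by ∂[p,q] = [q] − [p]. For instance
  ∂EJ = J − E.
This gives a 9×27 integer matrix of rank 8; reducing to Smith normal form yields diagonal entries (1,1,1,1,1,1,1,1).

The boundary map ∂_2: C_2 → C_1 sends each 2-simplex [p,q,r] to [q,r] − [p,r] + [p,q]. For instance
  ∂ABD = BD − AD + AB,
  ∂AEM = EM − AM + AE.
The 27×18 boundary matrix has rank 18 and Smith normal form diag(1,1,1,1,1,1,1,1,1,1,1,1,1,1,1,1,1,2).

Now H_k = ker ∂_k / im ∂_{k+1}, so:

  H_0: rank C_0 − rank ∂_1 = 9 − 8 = 1, and the invariant factors of ∂_1 are all 1, so H_0 ≅ Z.

(K is a triangulation of the Klein bottle.)

H_0 ≅ Z.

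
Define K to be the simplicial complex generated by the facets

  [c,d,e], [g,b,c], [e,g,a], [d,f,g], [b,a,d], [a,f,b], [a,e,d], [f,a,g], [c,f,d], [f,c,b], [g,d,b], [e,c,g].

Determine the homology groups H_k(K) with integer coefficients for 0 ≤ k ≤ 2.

H_0 ≅ Z,  H_1 ≅ Z/2,  H_2 = 0.

Take the total order a < b < c < d < e < f < g on the vertex set. Then K (dimension 2) consists of the simplices:

  0-simplices (7): a, b, c, d, e, f, g
  1-simplices (18): ab, ad, ae, af, ag, bc, bd, bf, bg, cd, ce, cf, cg, de, df, dg, eg, fg
  2-simplices (12): abd, abf, ade, aeg, afg, bcf, bcg, bdg, cde, cdf, ceg, dfg

giving chain groups C_0 ≅ Z^7, C_1 ≅ Z^18, C_2 ≅ Z^12.

∂_1: C_1 → C_0 sends each edge [p,q] (with p < q) to q − p.
As a 7×18 matrix over Z this has rank 6, with invariant factors (1,1,1,1,1,1).

∂_2: C_2 → C_1 sends each 2-simplex [p,q,r] to [q,r] − [p,r] + [p,q]. For instance
  ∂bdg = dg − bg + bd,
  ∂cde = de − ce + cd.
This gives a 18×12 integer matrix of rank 12; reducing to Smith normal form yields diagonal entries (1,1,1,1,1,1,1,1,1,1,1,2).

Now H_k = ker ∂_k / im ∂_{k+1}, so:

  H_0: rank C_0 − rank ∂_1 = 7 − 6 = 1, and the invariant factors of ∂_1 are all 1, so H_0 = Z.
  H_1: rank ker ∂_1 − rank ∂_2 = (18 − 6) − 12 = 0, and ∂_2 has invariant factor 2 > 1, so H_1 = Z/2.
  H_2: rank ker ∂_2 − rank ∂_3 = (12 − 12) − 0 = 0, and there is no ∂_3, so H_2 = 0.

As a check, the Euler characteristic is 7 − 18 + 12 = 1, which agrees with 1 − 0 + 0 = 1.
(K is a triangulation of the real projective plane RP^2.)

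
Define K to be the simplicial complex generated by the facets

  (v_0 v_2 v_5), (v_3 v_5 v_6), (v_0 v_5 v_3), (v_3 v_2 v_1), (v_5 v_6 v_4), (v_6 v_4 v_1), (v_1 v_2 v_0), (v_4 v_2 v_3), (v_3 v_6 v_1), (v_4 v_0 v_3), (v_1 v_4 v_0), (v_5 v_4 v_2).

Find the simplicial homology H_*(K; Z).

Take the total order v_0 < v_1 < v_2 < v_3 < v_4 < v_5 < v_6 on the vertex set. Then K (dimension 2) consists of the simplices:

  0-simplices (7): [v_0], [v_1], [v_2], [v_3], [v_4], [v_5], [v_6]
  1-simplices (18): (18 of them)
  2-simplices (12): (12 of them)

so the chain groups are C_0 ≅ Z^7, C_1 ≅ Z^18, C_2 ≅ Z^12.

Boundary ∂_1: C_1 → C_0 maps an edge to its endpoints' difference, ∂[p,q] = q − p.
As a 7×18 matrix over Z this has rank 6, with invariant factors (1,1,1,1,1,1).

Boundary ∂_2: C_2 → C_1 maps a triangle to the signed sum of its edges. For instance
  ∂[v_0,v_3,v_4] = [v_3,v_4] − [v_0,v_4] + [v_0,v_3],
  ∂[v_3,v_5,v_6] = [v_5,v_6] − [v_3,v_6] + [v_3,v_5].
The resulting 18×12 matrix has rank 12, and its Smith normal form has invariant factors (1,1,1,1,1,1,1,1,1,1,1,2).

Computing H_k = (kernel of ∂_k) / (image of ∂_{k+1}):

  H_0: rank C_0 − rank ∂_1 = 7 − 6 = 1, and the invariant factors of ∂_1 are all 1, so H_0 ≅ Z.
  H_1: rank ker ∂_1 − rank ∂_2 = (18 − 6) − 12 = 0, and ∂_2 has invariant factor 2 > 1, so H_1 ≅ Z_2.
  H_2: rank ker ∂_2 − rank ∂_3 = (12 − 12) − 0 = 0, and there is no ∂_3, so H_2 ≅ 0.

As a check, the Euler characteristic is 7 − 18 + 12 = 1, which agrees with 1 − 0 + 0 = 1.

H_0 ≅ Z,  H_1 ≅ Z_2,  H_2 = 0.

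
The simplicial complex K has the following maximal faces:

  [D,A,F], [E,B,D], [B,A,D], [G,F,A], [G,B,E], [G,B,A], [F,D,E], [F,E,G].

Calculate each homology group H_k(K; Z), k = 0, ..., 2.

We work with the vertex ordering A < B < D < E < F < G. The simplices of K, each written with vertices in increasing order, are:

  0-simplices (6): A, B, D, E, F, G
  1-simplices (12): AB, AD, AF, AG, BD, BE, BG, DE, DF, EF, EG, FG
  2-simplices (8): ABD, ABG, ADF, AFG, BDE, BEG, DEF, EFG

Hence C_0 ≅ Z^6, C_1 ≅ Z^12, C_2 ≅ Z^8.

The boundary map ∂_1: C_1 → C_0 sends each edge [p,q] (with p < q) to q − p. For instance
  ∂BD = D − B.
This gives a 6×12 integer matrix of rank 5; reducing to Smith normal form yields diagonal entries (1,1,1,1,1).

Boundary ∂_2: C_2 → C_1 acts by ∂[p,q,r] = [q,r] − [p,r] + [p,q]. For instance
  ∂DEF = EF − DF + DE,
  ∂ADF = DF − AF + AD.
The resulting 12×8 matrix has rank 7, and its Smith normal form has invariant factors (1,1,1,1,1,1,1).

Now H_k = ker ∂_k / im ∂_{k+1}, so:

  H_0: rank C_0 − rank ∂_1 = 6 − 5 = 1, and the invariant factors of ∂_1 are all 1, so H_0 = Z.
  H_1: rank ker ∂_1 − rank ∂_2 = (12 − 5) − 7 = 0, and the invariant factors of ∂_2 are all 1, so H_1 = 0.
  H_2: rank ker ∂_2 − rank ∂_3 = (8 − 7) − 0 = 1, and there is no ∂_3, so H_2 = Z.

H_0 ≅ Z,  H_1 = 0,  H_2 ≅ Z.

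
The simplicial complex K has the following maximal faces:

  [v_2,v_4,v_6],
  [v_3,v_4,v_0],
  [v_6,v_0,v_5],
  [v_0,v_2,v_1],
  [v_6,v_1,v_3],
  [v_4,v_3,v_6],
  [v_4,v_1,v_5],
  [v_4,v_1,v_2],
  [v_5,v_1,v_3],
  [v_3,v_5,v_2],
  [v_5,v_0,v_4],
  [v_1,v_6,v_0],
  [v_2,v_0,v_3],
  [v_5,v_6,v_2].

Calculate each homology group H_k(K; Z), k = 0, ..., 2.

H_0 ≅ Z,  H_1 ≅ Z^2,  H_2 ≅ Z.

Take the total order v_0 < v_1 < v_2 < v_3 < v_4 < v_5 < v_6 on the vertex set. Then K (dimension 2) consists of the simplices:

  0-simplices (7): [v_0], [v_1], [v_2], [v_3], [v_4], [v_5], [v_6]
  1-simplices (21): (21 of them)
  2-simplices (14): (14 of them)

Hence C_0 ≅ Z^7, C_1 ≅ Z^21, C_2 ≅ Z^14.

The boundary map ∂_1: C_1 → C_0 is given by ∂[p,q] = [q] − [p].
The 7×21 boundary matrix has rank 6 and Smith normal form diag(1,1,1,1,1,1).

∂_2: C_2 → C_1 acts by ∂[p,q,r] = [q,r] − [p,r] + [p,q]. For instance
  ∂[v_0,v_1,v_6] = [v_1,v_6] − [v_0,v_6] + [v_0,v_1],
  ∂[v_2,v_5,v_6] = [v_5,v_6] − [v_2,v_6] + [v_2,v_5].
This gives a 21×14 integer matrix of rank 13; reducing to Smith normal form yields diagonal entries (1,1,1,1,1,1,1,1,1,1,1,1,1).

Now H_k = ker ∂_k / im ∂_{k+1}, so:

  H_0: rank C_0 − rank ∂_1 = 7 − 6 = 1, and the invariant factors of ∂_1 are all 1, so H_0 ≅ Z.
  H_1: rank ker ∂_1 − rank ∂_2 = (21 − 6) − 13 = 2, and the invariant factors of ∂_2 are all 1, so H_1 ≅ Z^2.
  H_2: rank ker ∂_2 − rank ∂_3 = (14 − 13) − 0 = 1, and there is no ∂_3, so H_2 ≅ Z.

As a check, the Euler characteristic is 7 − 21 + 14 = 0, which agrees with 1 − 2 + 1 = 0.
(K is a triangulation of the torus T^2.)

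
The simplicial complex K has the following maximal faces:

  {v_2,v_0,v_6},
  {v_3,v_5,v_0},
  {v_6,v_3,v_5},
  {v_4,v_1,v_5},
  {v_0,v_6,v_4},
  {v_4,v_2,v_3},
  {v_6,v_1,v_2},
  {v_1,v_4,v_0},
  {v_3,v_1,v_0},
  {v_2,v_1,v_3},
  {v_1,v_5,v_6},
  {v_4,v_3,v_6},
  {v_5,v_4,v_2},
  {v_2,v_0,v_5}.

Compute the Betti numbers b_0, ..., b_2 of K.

Fix the vertex order v_0 < v_1 < v_2 < v_3 < v_4 < v_5 < v_6 and write every simplex with vertices in increasing order. Then dim K = 2 and the simplices of K are:

  0-simplices (7): [v_0], [v_1], [v_2], [v_3], [v_4], [v_5], [v_6]
  1-simplices (21): (21 of them)
  2-simplices (14): (14 of them)

Hence C_0 ≅ Z^7, C_1 ≅ Z^21, C_2 ≅ Z^14.

The boundary map ∂_1: C_1 → C_0 sends each edge [p,q] (with p < q) to q − p. For instance
  ∂[v_1,v_2] = [v_2] − [v_1].
As a 7×21 matrix over Z this has rank 6, with invariant factors (1,1,1,1,1,1).

The boundary map ∂_2: C_2 → C_1 acts by ∂[p,q,r] = [q,r] − [p,r] + [p,q]. For instance
  ∂[v_0,v_1,v_3] = [v_1,v_3] − [v_0,v_3] + [v_0,v_1],
  ∂[v_0,v_3,v_5] = [v_3,v_5] − [v_0,v_5] + [v_0,v_3].
The 21×14 boundary matrix has rank 13 and Smith normal form diag(1,1,1,1,1,1,1,1,1,1,1,1,1).

Now H_k = ker ∂_k / im ∂_{k+1}, so:

  H_0: rank C_0 − rank ∂_1 = 7 − 6 = 1, and the invariant factors of ∂_1 are all 1, so H_0 = Z.
  H_1: rank ker ∂_1 − rank ∂_2 = (21 − 6) − 13 = 2, and the invariant factors of ∂_2 are all 1, so H_1 = Z^2.
  H_2: rank ker ∂_2 − rank ∂_3 = (14 − 13) − 0 = 1, and there is no ∂_3, so H_2 = Z.

(K is a triangulation of the torus T^2.)

Hence the Betti numbers are b_0 = 1, b_1 = 2, b_2 = 1.

b_0 = 1, b_1 = 2, b_2 = 1.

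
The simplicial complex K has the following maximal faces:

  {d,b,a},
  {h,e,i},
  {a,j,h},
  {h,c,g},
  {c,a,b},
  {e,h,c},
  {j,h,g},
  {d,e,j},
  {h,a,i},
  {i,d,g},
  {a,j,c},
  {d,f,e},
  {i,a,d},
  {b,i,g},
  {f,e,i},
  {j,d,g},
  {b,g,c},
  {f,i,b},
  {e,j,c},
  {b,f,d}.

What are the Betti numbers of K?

K has 10 vertices, 30 edges, 20 triangles.
rank ∂_0 = 0, rank ∂_1 = 9 ⇒ b_0 = 10 − 0 − 9 = 1; all invariant factors of ∂_1 are 1 so no torsion. So H_0 ≅ Z.
rank ∂_1 = 9, rank ∂_2 = 20 ⇒ b_1 = 30 − 9 − 20 = 1; ∂_2 has invariant factor(s) [2] giving torsion. So H_1 ≅ Z ⊕ Z/2Z.
rank ∂_2 = 20, rank ∂_3 = 0 ⇒ b_2 = 20 − 20 − 0 = 0. So H_2 ≅ 0.

b_0 = 1, b_1 = 1, b_2 = 0.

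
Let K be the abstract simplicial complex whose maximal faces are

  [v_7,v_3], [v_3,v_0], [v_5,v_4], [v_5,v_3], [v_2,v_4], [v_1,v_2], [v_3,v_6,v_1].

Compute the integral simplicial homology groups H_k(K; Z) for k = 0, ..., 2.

Order the vertices as v_0 < v_1 < v_2 < v_3 < v_4 < v_5 < v_6 < v_7. Listing each simplex with vertices in this order, K has dimension 2 with simplices:

  0-simplices (8): [v_0], [v_1], [v_2], [v_3], [v_4], [v_5], [v_6], [v_7]
  1-simplices (9): [v_0,v_3], [v_1,v_2], [v_1,v_3], [v_1,v_6], [v_2,v_4], [v_3,v_5], [v_3,v_6], [v_3,v_7], [v_4,v_5]
  2-simplices (1): [v_1,v_3,v_6]

Hence C_0 ≅ Z^8, C_1 ≅ Z^9, C_2 ≅ Z^1.

∂_1: C_1 → C_0 is given by ∂[p,q] = [q] − [p]. For instance
  ∂[v_1,v_3] = [v_3] − [v_1].
This gives a 8×9 integer matrix of rank 7; reducing to Smith normal form yields diagonal entries (1,1,1,1,1,1,1).

∂_2: C_2 → C_1 maps a triangle to the signed sum of its edges. For instance
  ∂[v_1,v_3,v_6] = [v_3,v_6] − [v_1,v_6] + [v_1,v_3].
The resulting 9×1 matrix has rank 1, and its Smith normal form has invariant factors (1).

Reading off H_k = ker ∂_k / im ∂_{k+1}:

  H_0: rank C_0 − rank ∂_1 = 8 − 7 = 1, and the invariant factors of ∂_1 are all 1, so H_0 = Z.
  H_1: rank ker ∂_1 − rank ∂_2 = (9 − 7) − 1 = 1, and the invariant factors of ∂_2 are all 1, so H_1 = Z.
  H_2: rank ker ∂_2 − rank ∂_3 = (1 − 1) − 0 = 0, and there is no ∂_3, so H_2 = 0.

H_0 ≅ Z,  H_1 ≅ Z,  H_2 = 0.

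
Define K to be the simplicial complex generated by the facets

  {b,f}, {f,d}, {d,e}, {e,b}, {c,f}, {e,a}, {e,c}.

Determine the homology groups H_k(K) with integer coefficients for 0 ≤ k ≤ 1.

H_0 ≅ Z,  H_1 ≅ Z^2.

We work with the vertex ordering a < b < c < d < e < f. The simplices of K, each written with vertices in increasing order, are:

  0-simplices (6): a, b, c, d, e, f
  1-simplices (7): ae, be, bf, ce, cf, de, df

so the chain groups are C_0 ≅ Z^6, C_1 ≅ Z^7.

The boundary map ∂_1: C_1 → C_0 sends each edge [p,q] (with p < q) to q − p. For instance
  ∂ce = e − c.
The resulting 6×7 matrix has rank 5, and its Smith normal form has invariant factors (1,1,1,1,1).

From H_k ≅ ker(∂_k) / im(∂_{k+1}) we obtain:

  H_0: rank C_0 − rank ∂_1 = 6 − 5 = 1, and the invariant factors of ∂_1 are all 1, so H_0 = Z.
  H_1: rank ker ∂_1 − rank ∂_2 = (7 − 5) − 0 = 2, and there is no ∂_2, so H_1 = Z^2.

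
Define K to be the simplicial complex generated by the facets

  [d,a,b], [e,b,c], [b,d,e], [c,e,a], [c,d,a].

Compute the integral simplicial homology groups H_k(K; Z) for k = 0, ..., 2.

We work with the vertex ordering a < b < c < d < e. The simplices of K, each written with vertices in increasing order, are:

  0-simplices (5): a, b, c, d, e
  1-simplices (10): ab, ac, ad, ae, bc, bd, be, cd, ce, de
  2-simplices (5): abd, acd, ace, bce, bde

so the chain groups are C_0 ≅ Z^5, C_1 ≅ Z^10, C_2 ≅ Z^5.

∂_1: C_1 → C_0 sends each edge [p,q] (with p < q) to q − p. For instance
  ∂ab = b − a.
As a 5×10 matrix over Z this has rank 4, with invariant factors (1,1,1,1).

Boundary ∂_2: C_2 → C_1 maps a triangle to the signed sum of its edges. For instance
  ∂bde = de − be + bd,
  ∂bce = ce − be + bc.
The resulting 10×5 matrix has rank 5, and its Smith normal form has invariant factors (1,1,1,1,1).

From H_k ≅ ker(∂_k) / im(∂_{k+1}) we obtain:

  H_0: rank C_0 − rank ∂_1 = 5 − 4 = 1, and the invariant factors of ∂_1 are all 1, so H_0 ≅ Z.
  H_1: rank ker ∂_1 − rank ∂_2 = (10 − 4) − 5 = 1, and the invariant factors of ∂_2 are all 1, so H_1 ≅ Z.
  H_2: rank ker ∂_2 − rank ∂_3 = (5 − 5) − 0 = 0, and there is no ∂_3, so H_2 ≅ 0.

As a check, the Euler characteristic is 5 − 10 + 5 = 0, which agrees with 1 − 1 + 0 = 0.

H_0 = Z,  H_1 = Z,  H_2 = 0.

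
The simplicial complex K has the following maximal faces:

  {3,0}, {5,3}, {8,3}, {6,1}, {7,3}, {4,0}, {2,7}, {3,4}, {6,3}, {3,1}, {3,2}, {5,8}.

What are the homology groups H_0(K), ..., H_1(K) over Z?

K has 9 vertices, 12 edges.
rank ∂_0 = 0, rank ∂_1 = 8 ⇒ b_0 = 9 − 0 − 8 = 1; all invariant factors of ∂_1 are 1 so no torsion. So H_0 = Z.
rank ∂_1 = 8, rank ∂_2 = 0 ⇒ b_1 = 12 − 8 − 0 = 4. So H_1 = Z^4.

H_0 ≅ Z,  H_1 ≅ Z^4.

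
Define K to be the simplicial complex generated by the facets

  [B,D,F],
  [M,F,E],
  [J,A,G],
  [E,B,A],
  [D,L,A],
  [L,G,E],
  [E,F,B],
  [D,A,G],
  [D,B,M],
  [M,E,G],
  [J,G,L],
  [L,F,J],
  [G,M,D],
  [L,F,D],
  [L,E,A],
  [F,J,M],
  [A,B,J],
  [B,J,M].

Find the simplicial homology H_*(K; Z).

H_0 = Z,  H_1 = Z ⊕ Z_2,  H_2 = 0.

Take the total order A < B < D < E < F < G < J < L < M on the vertex set. Then K (dimension 2) consists of the simplices:

  0-simplices (9): A, B, D, E, F, G, J, L, M
  1-simplices (27): AB, AD, AE, AG, AJ, AL, BD, BE, BF, BJ, BM, DF, DG, DL, DM, EF, EG, EL, EM, FJ, FL, FM, GJ, GL, GM, JL, JM
  2-simplices (18): ABE, ABJ, ADG, ADL, AEL, AGJ, BDF, BDM, BEF, BJM, DFL, DGM, EFM, EGL, EGM, FJL, FJM, GJL

giving chain groups C_0 ≅ Z^9, C_1 ≅ Z^27, C_2 ≅ Z^18.

Boundary ∂_1: C_1 → C_0 maps an edge to its endpoints' difference, ∂[p,q] = q − p. For instance
  ∂BF = F − B.
As a 9×27 matrix over Z this has rank 8, with invariant factors (1,1,1,1,1,1,1,1).

The boundary map ∂_2: C_2 → C_1 maps a triangle to the signed sum of its edges. For instance
  ∂BEF = EF − BF + BE,
  ∂ADG = DG − AG + AD.
The 27×18 boundary matrix has rank 18 and Smith normal form diag(1,1,1,1,1,1,1,1,1,1,1,1,1,1,1,1,1,2).

Computing H_k = (kernel of ∂_k) / (image of ∂_{k+1}):

  H_0: rank C_0 − rank ∂_1 = 9 − 8 = 1, and the invariant factors of ∂_1 are all 1, so H_0 = Z.
  H_1: rank ker ∂_1 − rank ∂_2 = (27 − 8) − 18 = 1, and ∂_2 has invariant factor 2 > 1, so H_1 = Z ⊕ Z_2.
  H_2: rank ker ∂_2 − rank ∂_3 = (18 − 18) − 0 = 0, and there is no ∂_3, so H_2 = 0.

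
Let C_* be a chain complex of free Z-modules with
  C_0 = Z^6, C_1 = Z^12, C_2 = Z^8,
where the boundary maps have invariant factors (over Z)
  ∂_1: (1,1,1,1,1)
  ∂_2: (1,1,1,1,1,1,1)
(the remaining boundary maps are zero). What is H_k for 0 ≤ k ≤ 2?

H_0 = Z,  H_1 = 0,  H_2 = Z.

H_0: b_0 = 6 − 0 − 5 = 1; torsion from ∂_1 factors > 1: none. So H_0 = Z.
H_1: b_1 = 12 − 5 − 7 = 0; torsion from ∂_2 factors > 1: none. So H_1 = 0.
H_2: b_2 = 8 − 7 − 0 = 1; torsion from ∂_3 factors > 1: none. So H_2 = Z.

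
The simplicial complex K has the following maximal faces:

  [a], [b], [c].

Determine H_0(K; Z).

Order the vertices as a < b < c. Listing each simplex with vertices in this order, K has dimension 0 with simplices:

  0-simplices (3): a, b, c

Hence C_0 ≅ Z^3.

Computing H_k = (kernel of ∂_k) / (image of ∂_{k+1}):

  H_0: rank C_0 − rank ∂_1 = 3 − 0 = 3, and there is no ∂_1, so H_0 = Z^3.

H_0 ≅ Z^3.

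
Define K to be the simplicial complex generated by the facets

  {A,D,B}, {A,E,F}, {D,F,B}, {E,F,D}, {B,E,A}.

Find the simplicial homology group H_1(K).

H_1 ≅ Z.

Take the total order A < B < D < E < F on the vertex set. Then K (dimension 2) consists of the simplices:

  0-simplices (5): A, B, D, E, F
  1-simplices (10): AB, AD, AE, AF, BD, BE, BF, DE, DF, EF
  2-simplices (5): ABD, ABE, AEF, BDF, DEF

giving chain groups C_0 ≅ Z^5, C_1 ≅ Z^10, C_2 ≅ Z^5.

The boundary map ∂_1: C_1 → C_0 sends each edge [p,q] (with p < q) to q − p.
The 5×10 boundary matrix has rank 4 and Smith normal form diag(1,1,1,1).

The boundary map ∂_2: C_2 → C_1 sends each 2-simplex [p,q,r] to [q,r] − [p,r] + [p,q]. For instance
  ∂ABD = BD − AD + AB,
  ∂AEF = EF − AF + AE.
As a 10×5 matrix over Z this has rank 5, with invariant factors (1,1,1,1,1).

Reading off H_k = ker ∂_k / im ∂_{k+1}:

  H_1: rank ker ∂_1 − rank ∂_2 = (10 − 4) − 5 = 1, and the invariant factors of ∂_2 are all 1, so H_1 ≅ Z.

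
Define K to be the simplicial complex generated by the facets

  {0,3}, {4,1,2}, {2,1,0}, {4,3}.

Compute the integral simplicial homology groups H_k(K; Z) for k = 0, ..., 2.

We work with the vertex ordering 0 < 1 < 2 < 3 < 4. The simplices of K, each written with vertices in increasing order, are:

  0-simplices (5): [0], [1], [2], [3], [4]
  1-simplices (7): [0,1], [0,2], [0,3], [1,2], [1,4], [2,4], [3,4]
  2-simplices (2): [0,1,2], [1,2,4]

so the chain groups are C_0 ≅ Z^5, C_1 ≅ Z^7, C_2 ≅ Z^2.

Boundary ∂_1: C_1 → C_0 is given by ∂[p,q] = [q] − [p].
This gives a 5×7 integer matrix of rank 4; reducing to Smith normal form yields diagonal entries (1,1,1,1).

The boundary map ∂_2: C_2 → C_1 acts by ∂[p,q,r] = [q,r] − [p,r] + [p,q]. For instance
  ∂[1,2,4] = [2,4] − [1,4] + [1,2],
  ∂[0,1,2] = [1,2] − [0,2] + [0,1].
As a 7×2 matrix over Z this has rank 2, with invariant factors (1,1).

Reading off H_k = ker ∂_k / im ∂_{k+1}:

  H_0: rank C_0 − rank ∂_1 = 5 − 4 = 1, and the invariant factors of ∂_1 are all 1, so H_0 = Z.
  H_1: rank ker ∂_1 − rank ∂_2 = (7 − 4) − 2 = 1, and the invariant factors of ∂_2 are all 1, so H_1 = Z.
  H_2: rank ker ∂_2 − rank ∂_3 = (2 − 2) − 0 = 0, and there is no ∂_3, so H_2 = 0.

H_0 ≅ Z,  H_1 ≅ Z,  H_2 = 0.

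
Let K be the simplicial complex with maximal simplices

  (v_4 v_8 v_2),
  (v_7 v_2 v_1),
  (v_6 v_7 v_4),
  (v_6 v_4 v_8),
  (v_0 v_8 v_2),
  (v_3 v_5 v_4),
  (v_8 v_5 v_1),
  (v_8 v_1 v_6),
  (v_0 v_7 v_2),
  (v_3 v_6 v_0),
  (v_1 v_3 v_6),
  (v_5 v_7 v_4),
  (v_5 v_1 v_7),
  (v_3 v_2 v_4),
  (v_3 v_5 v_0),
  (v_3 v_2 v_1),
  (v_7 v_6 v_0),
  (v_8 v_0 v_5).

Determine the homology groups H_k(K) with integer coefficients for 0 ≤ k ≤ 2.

Take the total order v_0 < v_1 < v_2 < v_3 < v_4 < v_5 < v_6 < v_7 < v_8 on the vertex set. Then K (dimension 2) consists of the simplices:

  0-simplices (9): [v_0], [v_1], [v_2], [v_3], [v_4], [v_5], [v_6], [v_7], [v_8]
  1-simplices (27): (27 of them)
  2-simplices (18): (18 of them)

giving chain groups C_0 ≅ Z^9, C_1 ≅ Z^27, C_2 ≅ Z^18.

The boundary map ∂_1: C_1 → C_0 is given by ∂[p,q] = [q] − [p]. For instance
  ∂[v_4,v_5] = [v_5] − [v_4].
This gives a 9×27 integer matrix of rank 8; reducing to Smith normal form yields diagonal entries (1,1,1,1,1,1,1,1).

∂_2: C_2 → C_1 acts by ∂[p,q,r] = [q,r] − [p,r] + [p,q]. For instance
  ∂[v_0,v_2,v_8] = [v_2,v_8] − [v_0,v_8] + [v_0,v_2],
  ∂[v_1,v_5,v_7] = [v_5,v_7] − [v_1,v_7] + [v_1,v_5].
As a 27×18 matrix over Z this has rank 17, with invariant factors (1,1,1,1,1,1,1,1,1,1,1,1,1,1,1,1,1).

From H_k ≅ ker(∂_k) / im(∂_{k+1}) we obtain:

  H_0: rank C_0 − rank ∂_1 = 9 − 8 = 1, and the invariant factors of ∂_1 are all 1, so H_0 ≅ Z.
  H_1: rank ker ∂_1 − rank ∂_2 = (27 − 8) − 17 = 2, and the invariant factors of ∂_2 are all 1, so H_1 ≅ Z^2.
  H_2: rank ker ∂_2 − rank ∂_3 = (18 − 17) − 0 = 1, and there is no ∂_3, so H_2 ≅ Z.

As a check, the Euler characteristic is 9 − 27 + 18 = 0, which agrees with 1 − 2 + 1 = 0.

H_0 ≅ Z,  H_1 ≅ Z^2,  H_2 ≅ Z.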